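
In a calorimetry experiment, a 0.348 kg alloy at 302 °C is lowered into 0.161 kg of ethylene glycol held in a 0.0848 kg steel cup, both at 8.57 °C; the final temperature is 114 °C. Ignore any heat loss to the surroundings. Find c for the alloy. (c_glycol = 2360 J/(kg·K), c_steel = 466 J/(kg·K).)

c ≈ 676 J/(kg·K)

Taking heat into each body as positive, Σ m c ΔT = 0:
0.348·c·(114 − 302) + 0.161·2360·(114 − 8.57) + 0.0848·466·(114 − 8.57) = 0
-65.42 c = -44225
c = -44225/-65.42 ≈ 676 J/(kg·K)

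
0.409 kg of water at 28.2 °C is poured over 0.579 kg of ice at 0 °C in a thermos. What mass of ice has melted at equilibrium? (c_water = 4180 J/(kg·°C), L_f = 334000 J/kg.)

m_melted ≈ 0.144 kg

Heat available from the water dropping to 0 °C: 0.409×4180×28.2 = 48211 J.
To melt every bit of ice: 0.579×334000 = 193386 J.
That's not enough to melt it all — equilibrium is at 0 °C with ice remaining.
Mass melted = 48211/334000 ≈ 0.1443 kg.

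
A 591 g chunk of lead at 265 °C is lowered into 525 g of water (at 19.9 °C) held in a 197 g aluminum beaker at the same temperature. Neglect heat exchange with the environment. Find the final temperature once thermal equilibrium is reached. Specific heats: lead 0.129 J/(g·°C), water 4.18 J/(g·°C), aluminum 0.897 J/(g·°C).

T_f ≈ 27.5 °C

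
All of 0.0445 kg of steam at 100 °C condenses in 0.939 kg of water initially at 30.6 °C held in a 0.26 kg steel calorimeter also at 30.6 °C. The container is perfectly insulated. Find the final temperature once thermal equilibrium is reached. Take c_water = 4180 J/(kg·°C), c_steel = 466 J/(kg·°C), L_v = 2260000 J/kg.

T_f ≈ 57.4 °C

Let T be the final temperature. ΣQ_i = 0:
condense steam: −0.0445·2260000 = −100570; condensate cools 100→T: 0.0445·4180·(T − 100) = 186.01(T − 100); original water: 3925(T − 30.6); steel cup: 0.26·466·(T − 30.6) = 121.16(T − 30.6)
4232.2 T = 100570 + 18601 + 123813 = 242984
T ≈ 57.41 °C — below 100 °C, confirming all the steam condensed.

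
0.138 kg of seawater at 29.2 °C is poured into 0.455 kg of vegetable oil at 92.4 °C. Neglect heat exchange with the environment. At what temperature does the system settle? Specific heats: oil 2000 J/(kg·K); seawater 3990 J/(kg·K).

T_f ≈ 68.6 °C

Set heat shed by the hot body equal to heat absorbed by the cold body:
0.455·2000·(92.4 − T) = 0.138·3990·(T − 29.2)
910(92.4 − T) = 550.62(T − 29.2)
1460.6 T = 100162  ⇒  T ≈ 68.58 °C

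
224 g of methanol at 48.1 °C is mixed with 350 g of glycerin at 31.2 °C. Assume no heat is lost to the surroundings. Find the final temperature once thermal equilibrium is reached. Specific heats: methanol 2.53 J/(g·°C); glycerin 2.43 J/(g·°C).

Energy conservation, ΣQ = 0:
224*2.53*(T − 48.1) + 350*2.43*(T − 31.2) = 0
566.72(T − 48.1) + 850.5(T − 31.2) = 0
(566.72 + 850.5) T = 566.72*48.1 + 850.5*31.2
T = 53795/1417.2 ≈ 37.96 °C

T_f ≈ 38.0 °C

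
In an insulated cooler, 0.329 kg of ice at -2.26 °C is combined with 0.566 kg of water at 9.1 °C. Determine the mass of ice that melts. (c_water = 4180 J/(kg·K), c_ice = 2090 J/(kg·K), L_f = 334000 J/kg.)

Water can give up m c ΔT = 0.566·4180·9.1 = 21530 J before reaching 0 °C.
Of that, 0.329·2090·2.26 = 1554 J goes to bring the ice to 0 °C, leaving 19976 J.
To melt every bit of ice: 0.329·334000 = 109886 J.
That's not enough to melt it all — equilibrium is at 0 °C with ice remaining.
m_melted·334000 = 19976  ⇒  m_melted ≈ 0.05981 kg.

m_melted ≈ 0.0598 kg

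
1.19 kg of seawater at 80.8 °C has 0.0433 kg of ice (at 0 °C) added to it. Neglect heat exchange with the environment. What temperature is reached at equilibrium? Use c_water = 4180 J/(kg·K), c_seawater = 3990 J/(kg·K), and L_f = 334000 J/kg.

Conservation of energy gives ΣQ = 0:
melt ice: 0.0433·334000 = 14462
  warm the meltwater: 180.99 T
  seawater cools: 1.19·3990·(T − 80.8) = 4748.1(T − 80.8)
4929.1 T = 383646 − 14462 = 369184
T ≈ 74.90 °C (positive, so assuming full melt was valid).

T_f ≈ 74.9 °C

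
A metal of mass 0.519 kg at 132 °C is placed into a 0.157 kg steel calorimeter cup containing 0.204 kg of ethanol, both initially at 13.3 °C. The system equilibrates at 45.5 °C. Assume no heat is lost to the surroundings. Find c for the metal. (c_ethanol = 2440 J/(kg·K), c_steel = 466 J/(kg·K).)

c ≈ 409 J/(kg·K)

Conservation of energy gives ΣQ = 0:
0.519×c×(45.5 − 132) + 0.204×2440×(45.5 − 13.3) + 0.157×466×(45.5 − 13.3) = 0
-44.89 c = -18384
c = -18384/-44.89 ≈ 409.5 J/(kg·K)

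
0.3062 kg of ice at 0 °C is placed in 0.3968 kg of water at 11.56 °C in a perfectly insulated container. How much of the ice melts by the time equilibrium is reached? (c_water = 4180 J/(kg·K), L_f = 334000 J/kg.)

Heat available from the water dropping to 0 °C: 0.3968×4180×11.56 = 19174 J.
Fully melting the ice requires m_ice L_f = 0.3062×334000 = 102271 J.
19174 J < 102271 J, so only part of the ice melts and the system sits at 0 °C.
m_melt = 19174 / L_f = 0.05741 kg.

m_melted ≈ 0.0574 kg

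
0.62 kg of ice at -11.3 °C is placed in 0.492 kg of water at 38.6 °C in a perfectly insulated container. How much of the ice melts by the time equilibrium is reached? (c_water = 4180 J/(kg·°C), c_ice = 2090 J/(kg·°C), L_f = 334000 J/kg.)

m_melted ≈ 0.194 kg

Heat available from the water dropping to 0 °C: 0.492×4180×38.6 = 79383 J.
Warming the ice to 0 °C takes 0.62×2090×11.3 = 14643 J, leaving 64741 J for melting.
Fully melting the ice requires m_ice L_f = 0.62×334000 = 207080 J.
That's not enough to melt it all — equilibrium is at 0 °C with ice remaining.
Mass melted = 64741/334000 ≈ 0.1938 kg.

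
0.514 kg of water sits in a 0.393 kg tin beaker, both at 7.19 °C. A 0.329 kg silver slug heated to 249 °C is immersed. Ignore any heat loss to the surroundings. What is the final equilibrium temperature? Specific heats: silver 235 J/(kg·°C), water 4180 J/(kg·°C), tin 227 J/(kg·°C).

T_f ≈ 15.3 °C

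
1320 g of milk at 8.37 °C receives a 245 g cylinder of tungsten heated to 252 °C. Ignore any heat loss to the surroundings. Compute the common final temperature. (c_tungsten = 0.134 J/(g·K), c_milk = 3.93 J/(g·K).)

Energy conservation, ΣQ = 0:
245*0.134*(T − 252) + 1320*3.93*(T − 8.37) = 0
5220.4 T = 51693
T = 51693 / 5220.4 = 9.9 °C

T_f ≈ 9.9 °C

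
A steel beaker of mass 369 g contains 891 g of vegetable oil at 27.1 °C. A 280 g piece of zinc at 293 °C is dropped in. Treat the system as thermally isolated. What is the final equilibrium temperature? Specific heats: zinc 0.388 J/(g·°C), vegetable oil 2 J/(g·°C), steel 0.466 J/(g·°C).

Taking heat into each body as positive, Σ m c ΔT = 0:
280*0.388*(T − 293) + 891*2*(T − 27.1) + 369*0.466*(T − 27.1) = 0
108.64(T − 293) + 1782(T − 27.1) + 171.95(T − 27.1) = 0
2062.6 T = 84784
T ≈ 41.11 °C

T_f ≈ 41.1 °C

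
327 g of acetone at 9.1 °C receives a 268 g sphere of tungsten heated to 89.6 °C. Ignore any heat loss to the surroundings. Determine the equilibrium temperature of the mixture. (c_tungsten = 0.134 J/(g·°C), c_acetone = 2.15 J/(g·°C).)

T_f is the heat-capacity-weighted average of the initial temperatures:
T_f = (35.91*89.6 + 703.05*9.1) / (35.91 + 703.05)
    = 9615.5 / 738.96 ≈ 13.01 °C

T_f ≈ 13.0 °C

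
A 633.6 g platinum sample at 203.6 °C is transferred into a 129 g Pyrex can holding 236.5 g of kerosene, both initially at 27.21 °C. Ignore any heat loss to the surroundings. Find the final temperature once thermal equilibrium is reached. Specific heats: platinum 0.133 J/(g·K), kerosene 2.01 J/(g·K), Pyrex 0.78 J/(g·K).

Energy conservation, ΣQ = 0:
633.6×0.133×(T − 203.6) + 236.5×2.01×(T − 27.21) + 129×0.78×(T − 27.21) = 0
84.27(T − 203.6) + 475.36(T − 27.21) + 100.62(T − 27.21) = 0
660.25 T = 32830
T = 32830 / 660.25 = 49.7 °C

T_f ≈ 49.7 °C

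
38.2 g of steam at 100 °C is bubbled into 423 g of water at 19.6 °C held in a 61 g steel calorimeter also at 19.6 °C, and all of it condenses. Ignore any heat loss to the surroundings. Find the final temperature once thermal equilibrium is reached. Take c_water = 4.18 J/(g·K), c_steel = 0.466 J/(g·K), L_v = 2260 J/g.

T_f ≈ 70.3 °C

Net heat exchanged in the isolated system is zero:
latent heat released on condensation: 38.2×2260 = 86332
  condensate cools 100→T: 38.2×4.18×(T − 100) = 159.68(T − 100)
  original water: 1768.1(T − 19.6)
  steel cup: 61×0.466×(T − 19.6) = 28.43(T − 19.6)
1956.2 T = 86332 + 15968 + 35213 = 137512
T ≈ 70.29 °C (< 100 °C, so full condensation is consistent).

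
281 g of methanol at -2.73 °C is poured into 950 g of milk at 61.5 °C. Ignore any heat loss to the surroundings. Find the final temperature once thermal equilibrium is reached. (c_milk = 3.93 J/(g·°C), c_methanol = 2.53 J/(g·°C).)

With ΣQ=0 the equilibrium temperature is the m·c-weighted mean:
T_f = (3733.5×61.5 + 710.93×(-2.73)) / (3733.5 + 710.93)
    = 227669 / 4444.4 ≈ 51.23 °C

T_f ≈ 51.2 °C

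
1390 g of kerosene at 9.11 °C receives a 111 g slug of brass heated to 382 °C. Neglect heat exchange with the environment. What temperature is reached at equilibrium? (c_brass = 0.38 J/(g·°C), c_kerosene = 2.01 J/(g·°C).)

Net heat exchanged in the isolated system is zero:
111×0.38×(T − 382) + 1390×2.01×(T − 9.11) = 0
42.18(T − 382) + 2793.9(T − 9.11) = 0
(42.18 + 2793.9) T = 42.18×382 + 2793.9×9.11
T ≈ 14.66 °C

T_f ≈ 14.7 °C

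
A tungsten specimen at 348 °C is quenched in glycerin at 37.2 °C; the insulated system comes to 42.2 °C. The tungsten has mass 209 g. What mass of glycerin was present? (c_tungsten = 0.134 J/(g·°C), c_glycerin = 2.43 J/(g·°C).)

m ≈ 705 g

Setting the total heat transfer to zero:
209·0.134·(42.2 − 348) + m·2.43·(42.2 − 37.2) = 0
12.15 m = 8564.2
m = 8564.2/12.15 ≈ 704.9 g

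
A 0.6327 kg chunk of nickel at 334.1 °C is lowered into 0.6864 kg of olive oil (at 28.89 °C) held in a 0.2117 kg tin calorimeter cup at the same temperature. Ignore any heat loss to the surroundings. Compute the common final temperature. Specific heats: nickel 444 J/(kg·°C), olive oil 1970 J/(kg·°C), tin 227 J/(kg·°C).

Conservation of energy gives ΣQ = 0:
0.6327×444×(T − 334.1) + 0.6864×1970×(T − 28.89) + 0.2117×227×(T − 28.89) = 0
280.92(T − 334.1) + 1352.2(T − 28.89) + 48.06(T − 28.89) = 0
1681.2 T = 134309
T ≈ 79.89 °C

T_f ≈ 79.9 °C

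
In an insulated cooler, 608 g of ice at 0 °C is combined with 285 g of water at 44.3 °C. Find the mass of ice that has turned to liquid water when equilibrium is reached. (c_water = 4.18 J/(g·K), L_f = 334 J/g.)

m_melted ≈ 158 g

Water can give up m c ΔT = 285·4.18·44.3 = 52775 J before reaching 0 °C.
To melt every bit of ice: 608·334 = 203072 J.
That's not enough to melt it all — equilibrium is at 0 °C with ice remaining.
m_melted·334 = 52775  ⇒  m_melted ≈ 158 g.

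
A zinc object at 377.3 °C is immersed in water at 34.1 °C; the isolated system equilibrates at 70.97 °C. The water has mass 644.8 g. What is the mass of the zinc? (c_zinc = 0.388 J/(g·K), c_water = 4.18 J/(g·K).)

m ≈ 836 g

Heat lost by the zinc = heat gained by the water:
m·0.388·(377.3 − 70.97) = 644.8·4.18·(70.97 − 34.1)
118.86 m = 99374  ⇒  m ≈ 836.1 g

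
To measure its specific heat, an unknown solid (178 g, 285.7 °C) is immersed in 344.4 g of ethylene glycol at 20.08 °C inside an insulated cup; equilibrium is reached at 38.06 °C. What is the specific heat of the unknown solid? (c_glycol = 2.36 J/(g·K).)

c ≈ 0.332 J/(g·K)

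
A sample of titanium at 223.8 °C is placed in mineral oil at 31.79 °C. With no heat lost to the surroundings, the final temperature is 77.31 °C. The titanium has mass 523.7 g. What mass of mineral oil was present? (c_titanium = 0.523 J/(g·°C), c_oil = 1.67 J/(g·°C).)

m ≈ 528 g

Conservation of energy gives ΣQ = 0:
523.7×0.523×(77.31 − 223.8) + m×1.67×(77.31 − 31.79) = 0
76.02 m = 40123
m = 40123/76.02 ≈ 527.8 g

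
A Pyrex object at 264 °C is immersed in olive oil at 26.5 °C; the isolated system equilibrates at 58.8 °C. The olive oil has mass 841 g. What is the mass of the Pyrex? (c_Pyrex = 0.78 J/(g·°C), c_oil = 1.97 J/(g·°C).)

m ≈ 334 g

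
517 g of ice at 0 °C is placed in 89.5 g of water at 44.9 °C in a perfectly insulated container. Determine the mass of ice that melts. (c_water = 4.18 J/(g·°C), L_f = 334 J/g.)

m_melted ≈ 50.3 g

Cooling the water to 0 °C releases 89.5·4.18·44.9 = 16798 J.
Fully melting the ice requires m_ice L_f = 517·334 = 172678 J.
Since 16798 < 172678 J, not all the ice melts; equilibrium is at 0 °C.
m_melted·334 = 16798  ⇒  m_melted ≈ 50.29 g.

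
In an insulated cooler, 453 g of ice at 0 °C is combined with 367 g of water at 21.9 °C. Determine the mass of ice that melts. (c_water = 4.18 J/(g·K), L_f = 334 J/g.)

m_melted ≈ 101 g

Heat available from the water dropping to 0 °C: 367×4.18×21.9 = 33596 J.
Fully melting the ice requires m_ice L_f = 453×334 = 151302 J.
33596 J < 151302 J, so only part of the ice melts and the system sits at 0 °C.
m_melt = 33596 / L_f = 100.6 g.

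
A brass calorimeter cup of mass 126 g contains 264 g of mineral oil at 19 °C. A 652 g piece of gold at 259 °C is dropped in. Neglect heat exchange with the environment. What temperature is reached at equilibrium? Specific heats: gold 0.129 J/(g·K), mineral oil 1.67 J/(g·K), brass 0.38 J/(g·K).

Let T be the final temperature. ΣQ_i = 0:
652*0.129*(T − 259) + 264*1.67*(T − 19) + 126*0.38*(T − 19) = 0
84.11(T − 259) + 440.88(T − 19) + 47.88(T − 19) = 0
(84.11 + 440.88 + 47.88) T = 84.11*259 + 440.88*19 + 47.88*19
T = 31070/572.87 ≈ 54.24 °C

T_f ≈ 54.2 °C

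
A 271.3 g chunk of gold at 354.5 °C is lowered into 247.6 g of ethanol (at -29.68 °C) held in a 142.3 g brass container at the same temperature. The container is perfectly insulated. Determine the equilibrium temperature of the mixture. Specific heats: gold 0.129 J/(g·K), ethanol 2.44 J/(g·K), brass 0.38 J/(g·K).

Let T be the final temperature. ΣQ_i = 0:
271.3·0.129·(T − 354.5) + 247.6·2.44·(T − (-29.68)) + 142.3·0.38·(T − (-29.68)) = 0
35(T − 354.5) + 604.14(T − (-29.68)) + 54.07(T − (-29.68)) = 0
(35 + 604.14 + 54.07) T = 35·354.5 + 604.14·(-29.68) + 54.07·(-29.68)
T ≈ -10.28 °C

T_f ≈ -10.3 °C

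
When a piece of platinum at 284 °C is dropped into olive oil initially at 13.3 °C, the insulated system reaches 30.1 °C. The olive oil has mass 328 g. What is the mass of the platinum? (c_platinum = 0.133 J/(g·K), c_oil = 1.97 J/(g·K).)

m ≈ 321 g

|Q_platinum| = |Q_oil|:
m×0.133×(284 − 30.1) = 328×1.97×(30.1 − 13.3)
33.77 m = 10855  ⇒  m ≈ 321.5 g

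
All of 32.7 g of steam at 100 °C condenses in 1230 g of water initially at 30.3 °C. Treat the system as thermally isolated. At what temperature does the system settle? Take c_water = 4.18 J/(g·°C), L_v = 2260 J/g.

T_f ≈ 46.1 °C

Net heat exchanged in the isolated system is zero:
condense steam: −32.7×2260 = −73902; condensate cools 100→T: 32.7×4.18×(T − 100) = 136.69(T − 100); original water: 5141.4(T − 30.3)
5278.1 T = 73902 + 13669 + 155784 = 243355
T ≈ 46.11 °C, under the boiling point, so the assumption holds.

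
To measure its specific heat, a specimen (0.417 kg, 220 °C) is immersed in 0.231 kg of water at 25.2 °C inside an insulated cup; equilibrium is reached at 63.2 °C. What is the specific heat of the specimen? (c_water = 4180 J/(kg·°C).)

m_s c (T_s − T_f) = m_water c_water (T_f − T_0):
0.417·c·(220 − 63.2) = 0.231·4180·(63.2 − 25.2)
65.39 c = 36692  ⇒  c ≈ 561.2 J/(kg·°C)

c ≈ 561 J/(kg·°C)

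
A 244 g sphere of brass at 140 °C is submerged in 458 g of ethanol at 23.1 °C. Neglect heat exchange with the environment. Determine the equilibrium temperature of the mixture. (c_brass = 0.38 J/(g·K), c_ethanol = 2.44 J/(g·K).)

T_f ≈ 32.1 °C

Let T be the final temperature. ΣQ_i = 0:
244*0.38*(T − 140) + 458*2.44*(T − 23.1) = 0
92.72(T − 140) + 1117.5(T − 23.1) = 0
(92.72 + 1117.5) T = 92.72*140 + 1117.5*23.1
T = 38796/1210.2 ≈ 32.06 °C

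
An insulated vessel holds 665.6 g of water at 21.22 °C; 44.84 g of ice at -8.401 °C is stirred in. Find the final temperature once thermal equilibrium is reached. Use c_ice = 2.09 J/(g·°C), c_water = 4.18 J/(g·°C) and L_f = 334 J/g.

T_f ≈ 14.6 °C

Taking heat into each body as positive, Σ m c ΔT = 0:
ice -8.401→0 °C: 44.84·2.09·8.401 = 787.3
  melt ice: 44.84·334 = 14977
  warm the meltwater: 187.43 T
  water cools: 665.6·4.18·(T − 21.22) = 2782.2(T − 21.22)
2969.6 T = 59038 − 15764 = 43275
T ≈ 14.57 °C. Since T > 0 °C, the all-ice-melts assumption holds.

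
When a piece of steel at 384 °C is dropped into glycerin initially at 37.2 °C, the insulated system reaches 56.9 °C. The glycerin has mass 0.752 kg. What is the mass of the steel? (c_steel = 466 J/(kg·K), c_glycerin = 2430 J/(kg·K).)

Heat lost by the steel = heat gained by the glycerin:
m·466·(384 − 56.9) = 0.752·2430·(56.9 − 37.2)
152429 m = 35999  ⇒  m ≈ 0.2362 kg

m ≈ 0.236 kg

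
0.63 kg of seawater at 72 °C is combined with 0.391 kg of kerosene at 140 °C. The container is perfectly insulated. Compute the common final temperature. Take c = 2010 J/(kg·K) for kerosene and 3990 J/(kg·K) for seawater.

T_f ≈ 88.2 °C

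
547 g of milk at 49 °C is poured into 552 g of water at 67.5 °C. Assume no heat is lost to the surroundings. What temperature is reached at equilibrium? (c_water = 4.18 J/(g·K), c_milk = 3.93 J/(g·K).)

T_f ≈ 58.6 °C

Let T be the final temperature. ΣQ_i = 0:
552*4.18*(T − 67.5) + 547*3.93*(T − 49) = 0
(2307.4 + 2149.7) T = 2307.4*67.5 + 2149.7*49
T = 261083 / 4457.1 = 58.6 °C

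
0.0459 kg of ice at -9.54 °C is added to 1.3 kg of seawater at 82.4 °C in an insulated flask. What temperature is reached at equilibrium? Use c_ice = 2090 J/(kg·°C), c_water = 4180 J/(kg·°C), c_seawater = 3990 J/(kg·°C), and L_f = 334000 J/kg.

T_f ≈ 76.4 °C

Setting the total heat transfer to zero:
ice -9.54→0 °C: 0.0459×2090×9.54 = 915.18
  melt ice: 0.0459×334000 = 15331
  warm the meltwater: 191.86 T
  seawater cools: 1.3×3990×(T − 82.4) = 5187(T − 82.4)
5378.9 T = 427409 − 16246 = 411163
T ≈ 76.44 °C. Since T > 0 °C, the all-ice-melts assumption holds.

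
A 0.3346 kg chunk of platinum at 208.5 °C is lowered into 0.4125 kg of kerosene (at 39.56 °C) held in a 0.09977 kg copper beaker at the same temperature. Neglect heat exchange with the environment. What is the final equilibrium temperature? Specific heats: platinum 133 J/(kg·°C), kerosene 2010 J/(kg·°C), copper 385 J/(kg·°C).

T_f ≈ 47.8 °C

Conservation of energy gives ΣQ = 0:
0.3346·133·(T − 208.5) + 0.4125·2010·(T − 39.56) + 0.09977·385·(T − 39.56) = 0
44.5(T − 208.5) + 829.12(T − 39.56) + 38.41(T − 39.56) = 0
912.04 T = 43598
T = 43598/912.04 ≈ 47.80 °C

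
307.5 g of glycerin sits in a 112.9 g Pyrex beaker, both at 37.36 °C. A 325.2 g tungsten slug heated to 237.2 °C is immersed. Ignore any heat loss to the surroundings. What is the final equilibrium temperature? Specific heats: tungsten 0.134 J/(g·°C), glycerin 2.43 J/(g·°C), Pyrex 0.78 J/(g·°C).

T_f ≈ 47.3 °C

Net heat exchanged in the isolated system is zero:
325.2·0.134·(T − 237.2) + 307.5·2.43·(T − 37.36) + 112.9·0.78·(T − 37.36) = 0
43.58(T − 237.2) + 747.23(T − 37.36) + 88.06(T − 37.36) = 0
(43.58 + 747.23 + 88.06) T = 43.58·237.2 + 747.23·37.36 + 88.06·37.36
T = 41543/878.86 ≈ 47.27 °C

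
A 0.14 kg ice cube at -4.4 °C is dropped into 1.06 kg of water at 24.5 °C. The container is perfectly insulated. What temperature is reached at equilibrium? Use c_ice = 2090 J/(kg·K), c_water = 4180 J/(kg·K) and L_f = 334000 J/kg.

Energy conservation, ΣQ = 0:
ice -4.4→0 °C: 0.14·2090·4.4 = 1287.4
  melt ice: 0.14·334000 = 46760
  warm the meltwater: 585.2 T
  water cools: 1.06·4180·(T − 24.5) = 4430.8(T − 24.5)
5016 T = 108555 − 48047 = 60507
T ≈ 12.06 °C — above 0 °C, consistent with complete melting.

T_f ≈ 12.1 °C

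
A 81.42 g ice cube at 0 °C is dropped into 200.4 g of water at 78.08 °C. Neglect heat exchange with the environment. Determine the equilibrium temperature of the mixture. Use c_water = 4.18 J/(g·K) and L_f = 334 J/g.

Heat gained plus heat lost sum to zero:
latent heat to melt: 81.42×334 = 27194
  warm the meltwater: 340.34 T
  water: 837.67(T − 78.08)
1178 T = 65405 − 27194 = 38211
T ≈ 32.44 °C. Since T > 0 °C, the all-ice-melts assumption holds.

T_f ≈ 32.4 °C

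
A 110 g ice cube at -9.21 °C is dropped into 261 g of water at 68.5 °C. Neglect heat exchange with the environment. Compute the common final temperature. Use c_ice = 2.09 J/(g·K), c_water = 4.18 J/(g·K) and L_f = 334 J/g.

Taking heat into each body as positive, Σ m c ΔT = 0:
ice -9.21→0 °C: 110·2.09·9.21 = 2117.4
  melt ice: 110·334 = 36740
  meltwater 0→T: 110·4.18·T = 459.8 T
  water cools: 261·4.18·(T − 68.5) = 1091(T − 68.5)
1550.8 T = 74732 − 38857 = 35875
T ≈ 23.13 °C. Since T > 0 °C, the all-ice-melts assumption holds.

T_f ≈ 23.1 °C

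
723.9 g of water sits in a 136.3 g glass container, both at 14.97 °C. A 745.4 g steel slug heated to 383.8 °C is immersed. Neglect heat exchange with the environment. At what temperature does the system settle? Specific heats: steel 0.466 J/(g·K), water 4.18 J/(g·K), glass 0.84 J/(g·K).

T_f ≈ 51.7 °C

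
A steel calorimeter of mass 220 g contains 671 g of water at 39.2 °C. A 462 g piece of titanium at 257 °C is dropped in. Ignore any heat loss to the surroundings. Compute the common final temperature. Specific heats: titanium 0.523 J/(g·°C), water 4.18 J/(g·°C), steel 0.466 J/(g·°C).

T_f ≈ 55.9 °C

Net heat exchanged in the isolated system is zero:
462·0.523·(T − 257) + 671·4.18·(T − 39.2) + 220·0.466·(T − 39.2) = 0
241.63(T − 257) + 2804.8(T − 39.2) + 102.52(T − 39.2) = 0
3148.9 T = 176064
T = 176064 / 3148.9 = 55.9 °C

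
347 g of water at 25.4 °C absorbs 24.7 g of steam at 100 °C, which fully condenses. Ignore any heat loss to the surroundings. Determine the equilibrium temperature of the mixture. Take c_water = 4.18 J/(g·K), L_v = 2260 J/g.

T_f ≈ 66.3 °C

Taking heat into each body as positive, Σ m c ΔT = 0:
condense steam: −24.7·2260 = −55822
  condensate cools 100→T: 24.7·4.18·(T − 100) = 103.25(T − 100)
  water warms: 347·4.18·(T − 25.4) = 1450.5(T − 25.4)
1553.7 T = 55822 + 10325 + 36842 = 102988
T ≈ 66.29 °C — below 100 °C, confirming all the steam condensed.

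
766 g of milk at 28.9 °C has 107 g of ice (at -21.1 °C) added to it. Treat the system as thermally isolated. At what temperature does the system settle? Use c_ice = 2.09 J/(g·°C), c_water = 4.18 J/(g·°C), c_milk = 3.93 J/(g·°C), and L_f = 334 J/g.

Conservation of energy gives ΣQ = 0:
ice -21.1→0 °C: 107·2.09·21.1 = 4718.6
  melt ice: 107·334 = 35738
  warm the meltwater: 447.26 T
  milk: 3010.4(T − 28.9)
3457.6 T = 87000 − 40457 = 46543
T ≈ 13.46 °C — above 0 °C, consistent with complete melting.

T_f ≈ 13.5 °C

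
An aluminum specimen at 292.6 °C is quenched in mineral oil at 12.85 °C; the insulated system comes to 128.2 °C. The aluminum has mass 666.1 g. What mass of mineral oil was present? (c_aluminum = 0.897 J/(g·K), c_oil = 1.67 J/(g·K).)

m ≈ 510 g

Heat gained plus heat lost sum to zero:
666.1·0.897·(128.2 − 292.6) + m·1.67·(128.2 − 12.85) = 0
192.63 m = 98228
m = 98228/192.63 ≈ 509.9 g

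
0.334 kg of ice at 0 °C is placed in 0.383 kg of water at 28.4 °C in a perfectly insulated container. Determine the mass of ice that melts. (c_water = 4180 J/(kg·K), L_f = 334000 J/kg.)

m_melted ≈ 0.136 kg

Cooling the water to 0 °C releases 0.383×4180×28.4 = 45467 J.
Fully melting the ice requires m_ice L_f = 0.334×334000 = 111556 J.
Since 45467 < 111556 J, not all the ice melts; equilibrium is at 0 °C.
m_melt = 45467 / L_f = 0.1361 kg.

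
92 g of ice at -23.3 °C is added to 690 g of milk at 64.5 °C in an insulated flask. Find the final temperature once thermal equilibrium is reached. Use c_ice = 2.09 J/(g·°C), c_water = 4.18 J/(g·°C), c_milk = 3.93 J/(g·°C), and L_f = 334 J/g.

T_f ≈ 45.1 °C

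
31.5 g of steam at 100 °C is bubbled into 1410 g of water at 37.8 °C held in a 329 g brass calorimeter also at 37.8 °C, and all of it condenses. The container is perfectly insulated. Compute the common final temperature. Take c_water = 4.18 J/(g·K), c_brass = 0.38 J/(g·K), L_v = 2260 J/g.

T_f ≈ 50.7 °C

Heat gained plus heat lost sum to zero:
latent heat released on condensation: 31.5×2260 = 71190; condensed water 100 °C→T: 131.67(T − 100); original water: 5893.8(T − 37.8); brass cup: 329×0.38×(T − 37.8) = 125.02(T − 37.8)
6150.5 T = 71190 + 13167 + 227511 = 311868
T ≈ 50.71 °C — below 100 °C, confirming all the steam condensed.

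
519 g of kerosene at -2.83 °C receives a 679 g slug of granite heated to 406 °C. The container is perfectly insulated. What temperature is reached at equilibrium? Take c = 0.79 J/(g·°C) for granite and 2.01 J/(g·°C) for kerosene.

T_f ≈ 136.0 °C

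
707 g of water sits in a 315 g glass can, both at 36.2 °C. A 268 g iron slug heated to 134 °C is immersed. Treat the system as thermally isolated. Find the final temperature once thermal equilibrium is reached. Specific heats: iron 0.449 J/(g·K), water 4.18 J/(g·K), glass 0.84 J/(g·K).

T_f ≈ 39.7 °C

Net heat exchanged in the isolated system is zero:
268·0.449·(T − 134) + 707·4.18·(T − 36.2) + 315·0.84·(T − 36.2) = 0
120.33(T − 134) + 2955.3(T − 36.2) + 264.6(T − 36.2) = 0
3340.2 T = 132683
T = 132683 / 3340.2 = 39.7 °C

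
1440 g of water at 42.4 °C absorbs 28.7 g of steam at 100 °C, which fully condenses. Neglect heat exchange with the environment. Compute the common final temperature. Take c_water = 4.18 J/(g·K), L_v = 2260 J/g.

T_f ≈ 54.1 °C

Net heat exchanged in the isolated system is zero:
steam→water at 100 °C releases m L_v = 28.7×2260 = 64862
  condensed water 100 °C→T: 119.97(T − 100)
  original water: 6019.2(T − 42.4)
6139.2 T = 64862 + 11997 + 255214 = 332073
T ≈ 54.09 °C — below 100 °C, confirming all the steam condensed.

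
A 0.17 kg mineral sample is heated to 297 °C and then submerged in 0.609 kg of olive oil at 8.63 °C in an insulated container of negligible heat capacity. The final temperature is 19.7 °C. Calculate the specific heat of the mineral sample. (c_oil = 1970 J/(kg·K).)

c ≈ 282 J/(kg·K)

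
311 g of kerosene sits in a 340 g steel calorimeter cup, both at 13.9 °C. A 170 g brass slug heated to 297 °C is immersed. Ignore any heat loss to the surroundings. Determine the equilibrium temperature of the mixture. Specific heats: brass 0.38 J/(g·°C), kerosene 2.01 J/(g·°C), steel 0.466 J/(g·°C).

Net heat exchanged in the isolated system is zero:
170·0.38·(T − 297) + 311·2.01·(T − 13.9) + 340·0.466·(T − 13.9) = 0
64.6(T − 297) + 625.11(T − 13.9) + 158.44(T − 13.9) = 0
848.15 T = 30078
T ≈ 35.46 °C

T_f ≈ 35.5 °C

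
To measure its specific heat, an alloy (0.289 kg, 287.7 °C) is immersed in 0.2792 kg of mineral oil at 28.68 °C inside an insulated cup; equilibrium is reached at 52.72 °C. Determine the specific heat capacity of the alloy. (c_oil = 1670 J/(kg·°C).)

Setting the total heat transfer to zero:
0.289·c·(52.72 − 287.7) + 0.2792·1670·(52.72 − 28.68) = 0
-67.91 c = -11209
c = -11209/-67.91 ≈ 165.1 J/(kg·°C)

c ≈ 165 J/(kg·°C)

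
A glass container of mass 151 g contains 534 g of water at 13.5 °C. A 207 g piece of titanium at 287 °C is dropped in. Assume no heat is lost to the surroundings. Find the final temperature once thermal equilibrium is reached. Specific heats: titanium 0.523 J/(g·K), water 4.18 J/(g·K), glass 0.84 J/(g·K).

Let T be the final temperature. ΣQ_i = 0:
207×0.523×(T − 287) + 534×4.18×(T − 13.5) + 151×0.84×(T − 13.5) = 0
108.26(T − 287) + 2232.1(T − 13.5) + 126.84(T − 13.5) = 0
2467.2 T = 62917
T = 62917/2467.2 ≈ 25.50 °C

T_f ≈ 25.5 °C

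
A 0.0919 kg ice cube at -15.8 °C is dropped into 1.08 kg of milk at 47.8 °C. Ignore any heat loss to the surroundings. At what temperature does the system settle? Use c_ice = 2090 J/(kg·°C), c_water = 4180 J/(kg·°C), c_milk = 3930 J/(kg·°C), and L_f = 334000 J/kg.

T_f ≈ 36.5 °C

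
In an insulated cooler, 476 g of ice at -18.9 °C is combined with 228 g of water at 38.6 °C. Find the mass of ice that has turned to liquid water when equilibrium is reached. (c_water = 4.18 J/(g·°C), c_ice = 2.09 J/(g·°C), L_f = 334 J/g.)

m_melted ≈ 53.8 g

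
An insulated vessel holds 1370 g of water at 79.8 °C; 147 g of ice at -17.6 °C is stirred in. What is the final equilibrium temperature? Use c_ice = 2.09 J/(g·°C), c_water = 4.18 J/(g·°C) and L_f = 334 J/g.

Taking heat into each body as positive, Σ m c ΔT = 0:
ice -17.6→0 °C: 147×2.09×17.6 = 5407.2
  latent heat to melt: 147×334 = 49098
  warm the meltwater: 614.46 T
  water: 5726.6(T − 79.8)
6341.1 T = 456983 − 54505 = 402477
T ≈ 63.47 °C (positive, so assuming full melt was valid).

T_f ≈ 63.5 °C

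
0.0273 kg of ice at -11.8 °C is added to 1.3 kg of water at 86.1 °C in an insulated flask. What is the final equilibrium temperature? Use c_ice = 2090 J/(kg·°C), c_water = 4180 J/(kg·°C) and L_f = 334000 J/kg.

Energy conservation, ΣQ = 0:
ice -11.8→0 °C: 0.0273·2090·11.8 = 673.27; melt ice: 0.0273·334000 = 9118.2; warm the meltwater: 114.11 T; water cools: 1.3·4180·(T − 86.1) = 5434(T − 86.1)
5548.1 T = 467867 − 9791.5 = 458076
T ≈ 82.56 °C — above 0 °C, consistent with complete melting.

T_f ≈ 82.6 °C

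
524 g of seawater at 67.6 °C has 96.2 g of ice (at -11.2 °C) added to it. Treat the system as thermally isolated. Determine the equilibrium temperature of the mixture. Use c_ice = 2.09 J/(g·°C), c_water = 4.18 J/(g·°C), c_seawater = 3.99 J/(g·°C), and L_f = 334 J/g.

Setting the total heat transfer to zero:
warm ice to 0 °C: 96.2×2.09×(0 − (-11.2)) = 2251.8
  fusion: m_ice L_f = 96.2×334 = 32131
  warm the meltwater: 402.12 T
  seawater: 2090.8(T − 67.6)
2492.9 T = 141335 − 34383 = 106953
T ≈ 42.90 °C (positive, so assuming full melt was valid).

T_f ≈ 42.9 °C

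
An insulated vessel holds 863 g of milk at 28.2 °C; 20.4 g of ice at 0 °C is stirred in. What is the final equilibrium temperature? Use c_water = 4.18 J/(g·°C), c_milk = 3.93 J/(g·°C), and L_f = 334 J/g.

T_f ≈ 25.5 °C

Energy conservation, ΣQ = 0:
latent heat to melt: 20.4×334 = 6813.6; meltwater 0→T: 20.4×4.18×T = 85.27 T; milk: 3391.6(T − 28.2)
3476.9 T = 95643 − 6813.6 = 88829
T ≈ 25.55 °C (positive, so assuming full melt was valid).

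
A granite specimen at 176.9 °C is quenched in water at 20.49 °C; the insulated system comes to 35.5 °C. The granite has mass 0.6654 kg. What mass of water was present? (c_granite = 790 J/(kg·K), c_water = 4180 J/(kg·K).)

m ≈ 1.18 kg

Let T be the final temperature. ΣQ_i = 0:
0.6654×790×(35.5 − 176.9) + m×4180×(35.5 − 20.49) = 0
62742 m = 74329
m = 74329/62742 ≈ 1.185 kg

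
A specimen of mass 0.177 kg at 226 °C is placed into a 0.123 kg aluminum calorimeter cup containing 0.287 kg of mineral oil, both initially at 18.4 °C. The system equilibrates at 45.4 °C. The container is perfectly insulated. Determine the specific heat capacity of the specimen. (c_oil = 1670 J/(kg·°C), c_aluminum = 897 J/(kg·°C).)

c ≈ 498 J/(kg·°C)

Setting the total heat transfer to zero:
0.177·c·(45.4 − 226) + 0.287·1670·(45.4 − 18.4) + 0.123·897·(45.4 − 18.4) = 0
-31.97 c = -15920
c = -15920/-31.97 ≈ 498 J/(kg·°C)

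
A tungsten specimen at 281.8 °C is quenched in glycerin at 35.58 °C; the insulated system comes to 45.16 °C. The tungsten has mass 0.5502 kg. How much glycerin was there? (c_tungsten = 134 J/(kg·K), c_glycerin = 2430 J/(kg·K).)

m ≈ 0.749 kg

Heat lost by the tungsten = heat gained by the glycerin:
0.5502·134·(281.8 − 45.16) = m·2430·(45.16 − 35.58)
23279 m = 17447  ⇒  m ≈ 0.7494 kg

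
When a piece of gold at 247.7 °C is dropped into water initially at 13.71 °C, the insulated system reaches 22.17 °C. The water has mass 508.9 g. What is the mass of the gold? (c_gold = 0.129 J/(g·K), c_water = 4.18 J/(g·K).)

Net heat exchanged in the isolated system is zero:
m·0.129·(22.17 − 247.7) + 508.9·4.18·(22.17 − 13.71) = 0
-29.09 m = -17996
m = -17996/-29.09 ≈ 618.6 g

m ≈ 619 g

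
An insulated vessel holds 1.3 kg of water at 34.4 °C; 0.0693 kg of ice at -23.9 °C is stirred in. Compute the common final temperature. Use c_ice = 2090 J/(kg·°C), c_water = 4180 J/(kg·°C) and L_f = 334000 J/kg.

T_f ≈ 28.0 °C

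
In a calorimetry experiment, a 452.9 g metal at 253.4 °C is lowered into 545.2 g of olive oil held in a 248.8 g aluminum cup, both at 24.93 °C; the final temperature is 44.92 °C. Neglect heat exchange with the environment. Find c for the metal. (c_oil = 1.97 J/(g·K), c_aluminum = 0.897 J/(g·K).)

Taking heat into each body as positive, Σ m c ΔT = 0:
452.9×c×(44.92 − 253.4) + 545.2×1.97×(44.92 − 24.93) + 248.8×0.897×(44.92 − 24.93) = 0
-94421 c = -25931
c = -25931/-94421 ≈ 0.2746 J/(g·K)

c ≈ 0.275 J/(g·K)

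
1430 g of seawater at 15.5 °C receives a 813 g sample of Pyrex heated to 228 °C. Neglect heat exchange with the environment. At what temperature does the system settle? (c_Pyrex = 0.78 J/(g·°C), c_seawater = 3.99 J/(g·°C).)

T_f ≈ 36.8 °C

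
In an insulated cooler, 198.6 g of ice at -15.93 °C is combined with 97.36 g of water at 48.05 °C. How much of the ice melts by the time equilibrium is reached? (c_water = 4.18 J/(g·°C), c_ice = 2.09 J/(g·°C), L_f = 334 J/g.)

m_melted ≈ 38.8 g

Cooling the water to 0 °C releases 97.36·4.18·48.05 = 19555 J.
Warming the ice to 0 °C takes 198.6·2.09·15.93 = 6612.1 J, leaving 12943 J for melting.
To melt every bit of ice: 198.6·334 = 66332 J.
That's not enough to melt it all — equilibrium is at 0 °C with ice remaining.
m_melt = 12943 / L_f = 38.75 g.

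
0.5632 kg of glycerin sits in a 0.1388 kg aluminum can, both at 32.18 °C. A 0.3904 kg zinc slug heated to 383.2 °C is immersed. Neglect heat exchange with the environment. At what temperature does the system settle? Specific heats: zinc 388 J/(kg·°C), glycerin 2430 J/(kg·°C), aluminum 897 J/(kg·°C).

T_f ≈ 64.5 °C

Setting the total heat transfer to zero:
0.3904×388×(T − 383.2) + 0.5632×2430×(T − 32.18) + 0.1388×897×(T − 32.18) = 0
151.48(T − 383.2) + 1368.6(T − 32.18) + 124.5(T − 32.18) = 0
(151.48 + 1368.6 + 124.5) T = 151.48×383.2 + 1368.6×32.18 + 124.5×32.18
T = 106093/1644.6 ≈ 64.51 °C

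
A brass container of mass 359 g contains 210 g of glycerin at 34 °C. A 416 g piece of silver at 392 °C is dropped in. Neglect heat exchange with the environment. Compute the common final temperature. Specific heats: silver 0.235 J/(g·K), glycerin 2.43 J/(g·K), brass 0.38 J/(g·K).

T_f ≈ 81.0 °C

With ΣQ=0 the equilibrium temperature is the m·c-weighted mean:
T_f = (97.76×392 + 510.3×34 + 136.42×34) / (97.76 + 510.3 + 136.42)
    = 60310 / 744.48 ≈ 81.01 °C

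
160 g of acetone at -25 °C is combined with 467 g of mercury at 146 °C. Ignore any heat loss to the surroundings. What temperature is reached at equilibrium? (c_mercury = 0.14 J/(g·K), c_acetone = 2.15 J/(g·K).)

Heat lost by the mercury equals heat gained by the acetone:
467·0.14·(146 − T) = 160·2.15·(T − (-25))
65.38(146 − T) = 344(T − (-25))
409.38 T = 945.48  ⇒  T ≈ 2.31 °C

T_f ≈ 2.3 °C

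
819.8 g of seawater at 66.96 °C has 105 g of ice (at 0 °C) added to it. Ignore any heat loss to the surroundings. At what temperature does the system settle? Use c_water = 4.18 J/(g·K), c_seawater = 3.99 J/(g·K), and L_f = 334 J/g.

T_f ≈ 49.6 °C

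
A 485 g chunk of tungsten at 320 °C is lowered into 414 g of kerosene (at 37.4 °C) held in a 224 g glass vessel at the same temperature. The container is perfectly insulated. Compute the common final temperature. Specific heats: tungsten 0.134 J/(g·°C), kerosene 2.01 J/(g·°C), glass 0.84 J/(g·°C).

T_f ≈ 54.3 °C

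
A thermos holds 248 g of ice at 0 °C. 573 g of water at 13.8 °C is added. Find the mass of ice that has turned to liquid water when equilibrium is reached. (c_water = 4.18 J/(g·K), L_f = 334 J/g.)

Heat available from the water dropping to 0 °C: 573×4.18×13.8 = 33053 J.
To melt every bit of ice: 248×334 = 82832 J.
33053 J < 82832 J, so only part of the ice melts and the system sits at 0 °C.
Mass melted = 33053/334 ≈ 98.96 g.

m_melted ≈ 99 g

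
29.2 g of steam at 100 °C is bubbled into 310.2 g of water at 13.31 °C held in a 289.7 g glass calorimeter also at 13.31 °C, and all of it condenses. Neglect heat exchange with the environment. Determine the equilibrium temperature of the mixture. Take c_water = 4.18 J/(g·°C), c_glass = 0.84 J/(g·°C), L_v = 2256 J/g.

T_f ≈ 59.3 °C

Energy balance with sensible and latent terms:
condense steam: −29.2×2256 = −65875
  condensate cools 100→T: 29.2×4.18×(T − 100) = 122.06(T − 100)
  water warms: 310.2×4.18×(T − 13.31) = 1296.6(T − 13.31)
  glass cup: 289.7×0.84×(T − 13.31) = 243.35(T − 13.31)
1662 T = 65875 + 12206 + 20497 = 98578
T ≈ 59.31 °C, under the boiling point, so the assumption holds.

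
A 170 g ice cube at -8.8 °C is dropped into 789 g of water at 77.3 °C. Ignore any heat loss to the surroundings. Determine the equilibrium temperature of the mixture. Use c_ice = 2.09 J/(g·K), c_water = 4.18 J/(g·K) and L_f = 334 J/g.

Sum of m c ΔT and latent-heat terms is zero:
ice -8.8→0 °C: 170·2.09·8.8 = 3126.6; melt ice: 170·334 = 56780; warm the meltwater: 710.6 T; water cools: 789·4.18·(T − 77.3) = 3298(T − 77.3)
4008.6 T = 254937 − 59907 = 195030
T ≈ 48.65 °C — above 0 °C, consistent with complete melting.

T_f ≈ 48.7 °C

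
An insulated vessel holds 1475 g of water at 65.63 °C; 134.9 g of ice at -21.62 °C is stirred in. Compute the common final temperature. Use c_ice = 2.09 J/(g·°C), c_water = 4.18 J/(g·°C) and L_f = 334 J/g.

T_f ≈ 52.5 °C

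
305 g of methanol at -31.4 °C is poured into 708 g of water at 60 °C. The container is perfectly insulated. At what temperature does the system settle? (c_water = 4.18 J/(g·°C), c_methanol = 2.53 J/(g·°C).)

T_f ≈ 41.1 °C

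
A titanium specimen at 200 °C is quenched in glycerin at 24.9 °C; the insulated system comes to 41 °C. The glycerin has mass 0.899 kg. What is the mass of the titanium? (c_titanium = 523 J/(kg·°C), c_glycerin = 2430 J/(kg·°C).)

m ≈ 0.423 kg

|Q_titanium| = |Q_glycerin|:
m×523×(200 − 41) = 0.899×2430×(41 − 24.9)
83157 m = 35172  ⇒  m ≈ 0.423 kg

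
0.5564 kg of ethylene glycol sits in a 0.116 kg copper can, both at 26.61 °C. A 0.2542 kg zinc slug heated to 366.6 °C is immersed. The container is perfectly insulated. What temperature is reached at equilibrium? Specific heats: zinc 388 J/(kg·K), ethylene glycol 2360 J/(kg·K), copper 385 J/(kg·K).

T_f = Σ m_i c_i T_i / Σ m_i c_i:
T_f = (98.63*366.6 + 1313.1*26.61 + 44.66*26.61) / (98.63 + 1313.1 + 44.66)
    = 72288 / 1456.4 ≈ 49.63 °C

T_f ≈ 49.6 °C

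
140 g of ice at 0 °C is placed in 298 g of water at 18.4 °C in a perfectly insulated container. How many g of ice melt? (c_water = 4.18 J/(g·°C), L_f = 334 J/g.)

m_melted ≈ 68.6 g

Cooling the water to 0 °C releases 298×4.18×18.4 = 22920 J.
To melt every bit of ice: 140×334 = 46760 J.
That's not enough to melt it all — equilibrium is at 0 °C with ice remaining.
m_melt = 22920 / L_f = 68.62 g.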